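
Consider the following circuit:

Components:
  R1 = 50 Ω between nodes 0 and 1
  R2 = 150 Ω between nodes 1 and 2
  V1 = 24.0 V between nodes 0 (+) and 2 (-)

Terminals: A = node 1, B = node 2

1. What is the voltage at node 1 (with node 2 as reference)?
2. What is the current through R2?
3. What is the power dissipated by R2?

Nodal analysis, taking node 2 as the 0 V reference.
Source V1 fixes V_0 = 24 V.
KCL at each unknown node (sum of currents leaving = 0; resistances in Ω):
  Node 1: (V_1 - 24)/50 + (V_1 - 0)/150 = 0
Collecting terms: 0.02667 × V_1 = 0.48  =>  V_1 = 18 V
Part 1:
  Read off the nodal solution: V_1 = 18 V
Part 2:
  I_R2 = (V_1 - V_2)/R2 = (18 - 0)/150 = 0.12 A
  Magnitude: I_R2 = 0.12 A
Part 3:
  I_R2 = (V_1 - V_2)/R2 = (18 - 0)/150 = 0.12 A
  P_R2 = I_R2² × R2 = (0.12)² × 150 = 2.16 W

Final answers:
1. V_1 = 18 V
2. I_R2 = 0.12 A
3. P_R2 = 2.16 W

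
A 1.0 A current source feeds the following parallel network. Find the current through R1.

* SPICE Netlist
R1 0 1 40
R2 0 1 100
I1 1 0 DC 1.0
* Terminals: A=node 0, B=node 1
All resistors sit directly between nodes 0 and 1, so they are in parallel and share one voltage V; the full source current 1 A splits among them.
1/R_par = 1/40 + 1/100 = 0.035 S  =>  R_par = 28.57 Ω
V = I × R_par = 1 × 28.57 = 28.57 V
I_R1 = V/R1 = 28.57/40 = 0.7143 A

Final answer: 0.7143 A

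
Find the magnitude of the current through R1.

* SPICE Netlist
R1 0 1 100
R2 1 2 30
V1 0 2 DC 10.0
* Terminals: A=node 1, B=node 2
Nodal analysis, taking node 2 as the 0 V reference.
Source V1 fixes V_0 = 10 V.
KCL at each unknown node (sum of currents leaving = 0; resistances in Ω):
  Node 1: (V_1 - 10)/100 + (V_1 - 0)/30 = 0
Collecting terms: 0.04333 × V_1 = 0.1  =>  V_1 = 2.308 V
I_R1 = (V_0 - V_1)/R1 = (10 - 2.308)/100 = 0.07692 A
|I_R1| = 0.07692 A

Final answer: |I_R1| = 0.07692 A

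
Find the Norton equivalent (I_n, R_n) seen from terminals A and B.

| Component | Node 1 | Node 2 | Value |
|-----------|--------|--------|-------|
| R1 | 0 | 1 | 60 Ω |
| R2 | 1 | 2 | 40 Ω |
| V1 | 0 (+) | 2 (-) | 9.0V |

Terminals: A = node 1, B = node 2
Find the Thévenin equivalent first; then I_n = V_th/R_th and R_n = R_th.
Step 1 — V_th is the open-circuit voltage V_A - V_B (nothing connected across the terminals).
Nodal analysis, taking node 2 as the 0 V reference.
Source V1 fixes V_0 = 9 V.
KCL at each unknown node (sum of currents leaving = 0; resistances in Ω):
  Node 1: (V_1 - 9)/60 + (V_1 - 0)/40 = 0
Collecting terms: 0.04167 × V_1 = 0.15  =>  V_1 = 3.6 V
V_th = V_1 - V_2 = 3.6 - 0 = 3.6 V
Step 2 — R_th: zero the source — replace V1 by a short circuit (node 2 merges into node 0) — and find the resistance seen between A (node 1) and B (node 0).
Reduce the network between node 1 (A) and node 0 (B) by series/parallel combination:
  Rp1 = R1 ‖ R2 (parallel, both between nodes 0 and 1) = 1/(1/60 + 1/40) = 24 Ω
R_th = 24 Ω
I_n = V_th/R_th = 3.6/24 = 0.15 A, and R_n = R_th = 24 Ω

Final answer: I_n = 0.15 A, R_n = 24 Ω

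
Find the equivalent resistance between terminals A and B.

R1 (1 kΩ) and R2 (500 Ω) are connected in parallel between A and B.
Reduce the network between node 0 (A) and node 1 (B) by series/parallel combination:
  Rp1 = R1 ‖ R2 (parallel, both between nodes 0 and 1) = 1/(1/1000 + 1/500) = 333.3 Ω
R_eq = 333.3 Ω

Final answer: 333.3 Ω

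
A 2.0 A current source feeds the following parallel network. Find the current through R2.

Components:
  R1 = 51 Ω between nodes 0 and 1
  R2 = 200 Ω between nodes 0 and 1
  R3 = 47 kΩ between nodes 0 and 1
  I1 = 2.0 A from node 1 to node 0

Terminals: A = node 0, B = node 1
All resistors sit directly between nodes 0 and 1, so they are in parallel and share one voltage V; the full source current 2 A splits among them.
1/R_par = 1/51 + 1/200 + 1/47000 = 0.02463 S  =>  R_par = 40.6 Ω
V = I × R_par = 2 × 40.6 = 81.2 V
I_R2 = V/R2 = 81.2/200 = 0.406 A

Final answer: 0.406 A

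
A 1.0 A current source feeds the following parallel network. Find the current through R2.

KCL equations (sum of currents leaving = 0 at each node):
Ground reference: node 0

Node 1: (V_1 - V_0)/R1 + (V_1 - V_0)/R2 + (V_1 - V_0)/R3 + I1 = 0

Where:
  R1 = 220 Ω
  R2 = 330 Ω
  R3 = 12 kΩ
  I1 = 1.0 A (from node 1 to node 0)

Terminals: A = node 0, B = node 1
All resistors sit directly between nodes 0 and 1, so they are in parallel and share one voltage V; the full source current 1 A splits among them.
1/R_par = 1/220 + 1/330 + 1/12000 = 0.007659 S  =>  R_par = 130.6 Ω
V = I × R_par = 1 × 130.6 = 130.6 V
I_R2 = V/R2 = 130.6/330 = 0.3956 A

Final answer: 0.3956 A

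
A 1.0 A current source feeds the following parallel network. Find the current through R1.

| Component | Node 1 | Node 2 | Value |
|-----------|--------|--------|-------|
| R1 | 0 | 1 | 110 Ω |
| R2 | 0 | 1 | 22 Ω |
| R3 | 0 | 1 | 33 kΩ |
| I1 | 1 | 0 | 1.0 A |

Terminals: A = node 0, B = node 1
All resistors sit directly between nodes 0 and 1, so they are in parallel and share one voltage V; the full source current 1 A splits among them.
1/R_par = 1/110 + 1/22 + 1/33000 = 0.05458 S  =>  R_par = 18.32 Ω
V = I × R_par = 1 × 18.32 = 18.32 V
I_R1 = V/R1 = 18.32/110 = 0.1666 A

Final answer: 0.1666 A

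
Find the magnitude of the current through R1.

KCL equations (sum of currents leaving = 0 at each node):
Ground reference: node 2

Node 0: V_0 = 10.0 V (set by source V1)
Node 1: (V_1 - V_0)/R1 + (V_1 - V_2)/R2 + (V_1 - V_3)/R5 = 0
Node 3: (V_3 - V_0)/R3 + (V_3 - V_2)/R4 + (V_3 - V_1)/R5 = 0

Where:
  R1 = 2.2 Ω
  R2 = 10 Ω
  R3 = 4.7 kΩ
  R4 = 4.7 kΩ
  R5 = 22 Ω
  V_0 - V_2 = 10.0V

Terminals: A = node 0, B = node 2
Nodal analysis, taking node 2 as the 0 V reference.
Source V1 fixes V_0 = 10 V.
KCL at each unknown node (sum of currents leaving = 0; resistances in Ω):
  Node 1: (V_1 - 10)/2.2 + (V_1 - 0)/10 + (V_1 - V_3)/22 = 0
  Node 3: (V_3 - 10)/4700 + (V_3 - 0)/4700 + (V_3 - V_1)/22 = 0
Collecting terms (coefficients in siemens):
  0.6·V_1 - 0.04545·V_3 = 4.545
  0.04588·V_3 - 0.04545·V_1 = 0.002128
Determinant D = (0.6)(0.04588) - (-0.04545)(-0.04545) = 0.02546
V_1 = [(4.545)(0.04588) - (-0.04545)(0.002128)]/D = 8.194 V
V_3 = [(0.6)(0.002128) - (4.545)(-0.04545)]/D = 8.165 V
I_R1 = (V_0 - V_1)/R1 = (10 - 8.194)/2.2 = 0.8208 A
|I_R1| = 0.8208 A

Final answer: |I_R1| = 0.8208 A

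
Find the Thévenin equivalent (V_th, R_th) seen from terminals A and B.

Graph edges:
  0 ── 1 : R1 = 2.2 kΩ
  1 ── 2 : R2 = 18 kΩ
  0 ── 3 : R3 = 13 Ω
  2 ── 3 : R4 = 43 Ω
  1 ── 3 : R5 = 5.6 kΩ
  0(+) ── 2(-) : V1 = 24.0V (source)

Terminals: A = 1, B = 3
Step 1 — V_th is the open-circuit voltage V_A - V_B (nothing connected across the terminals).
Nodal analysis, taking node 2 as the 0 V reference.
Source V1 fixes V_0 = 24 V.
KCL at each unknown node (sum of currents leaving = 0; resistances in Ω):
  Node 1: (V_1 - 24)/2200 + (V_1 - 0)/18000 + (V_1 - V_3)/5600 = 0
  Node 3: (V_3 - 24)/13 + (V_3 - 0)/43 + (V_3 - V_1)/5600 = 0
Collecting terms (coefficients in siemens):
  0.0006887·V_1 - 0.0001786·V_3 = 0.01091
  0.1004·V_3 - 0.0001786·V_1 = 1.846
Determinant D = (0.0006887)(0.1004) - (-0.0001786)(-0.0001786) = 0.00006908
V_1 = [(0.01091)(0.1004) - (-0.0001786)(1.846)]/D = 20.62 V
V_3 = [(0.0006887)(1.846) - (0.01091)(-0.0001786)]/D = 18.43 V
V_th = V_1 - V_3 = 20.62 - 18.43 = 2.188 V
Step 2 — R_th: zero the source — replace V1 by a short circuit (node 2 merges into node 0) — and find the resistance seen between A (node 1) and B (node 3).
Reduce the network between node 1 (A) and node 3 (B) by series/parallel combination:
  Rp1 = R1 ‖ R2 (parallel, both between nodes 0 and 1) = 1/(1/2200 + 1/18000) = 1960 Ω
  Rp2 = R3 ‖ R4 (parallel, both between nodes 0 and 3) = 1/(1/13 + 1/43) = 9.982 Ω
  Rs1 = Rp1 + Rp2 (series, joined only at node 0) = 1960 + 9.982 = 1970 Ω
  Rp3 = R5 ‖ Rs1 (parallel, both between nodes 1 and 3) = 1/(1/5600 + 1/1970) = 1458 Ω
R_th = 1.458 kΩ

Final answer: V_th = 2.188 V, R_th = 1.458 kΩ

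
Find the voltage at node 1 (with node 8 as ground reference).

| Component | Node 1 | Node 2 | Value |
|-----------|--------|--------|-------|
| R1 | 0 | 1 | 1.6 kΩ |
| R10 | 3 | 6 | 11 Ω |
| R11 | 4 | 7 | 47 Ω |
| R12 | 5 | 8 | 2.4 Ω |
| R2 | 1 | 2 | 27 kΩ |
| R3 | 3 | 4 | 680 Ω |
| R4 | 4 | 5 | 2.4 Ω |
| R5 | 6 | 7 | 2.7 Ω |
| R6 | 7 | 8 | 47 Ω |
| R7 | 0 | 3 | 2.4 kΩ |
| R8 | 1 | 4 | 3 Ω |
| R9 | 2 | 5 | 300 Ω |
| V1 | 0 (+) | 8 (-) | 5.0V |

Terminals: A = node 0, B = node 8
Nodal analysis, taking node 8 as the 0 V reference.
Source V1 fixes V_0 = 5 V.
KCL at each unknown node (sum of currents leaving = 0; resistances in Ω):
  Node 1: (V_1 - 5)/1600 + (V_1 - V_2)/27000 + (V_1 - V_4)/3 = 0
  Node 2: (V_2 - V_1)/27000 + (V_2 - V_5)/300 = 0
  Node 3: (V_3 - V_4)/680 + (V_3 - 5)/2400 + (V_3 - V_6)/11 = 0
  Node 4: (V_4 - V_3)/680 + (V_4 - V_5)/2.4 + (V_4 - V_1)/3 + (V_4 - V_7)/47 = 0
  Node 5: (V_5 - V_4)/2.4 + (V_5 - V_2)/300 + (V_5 - 0)/2.4 = 0
  Node 6: (V_6 - V_7)/2.7 + (V_6 - V_3)/11 = 0
  Node 7: (V_7 - V_6)/2.7 + (V_7 - 0)/47 + (V_7 - V_4)/47 = 0
Collecting terms (coefficients in siemens):
  0.334·V_1 - 0.00003704·V_2 - 0.3333·V_4 = 0.003125
  0.00337·V_2 - 0.00003704·V_1 - 0.003333·V_5 = 0
  0.0928·V_3 - 0.001471·V_4 - 0.09091·V_6 = 0.002083
  0.7727·V_4 - 0.3333·V_1 - 0.001471·V_3 - 0.4167·V_5 - 0.02128·V_7 = 0
  0.8367·V_5 - 0.003333·V_2 - 0.4167·V_4 = 0
  0.4613·V_6 - 0.09091·V_3 - 0.3704·V_7 = 0
  0.4129·V_7 - 0.02128·V_4 - 0.3704·V_6 = 0
Solving these 7 simultaneous equations (Gaussian elimination) gives:
  V_1 = 0.0284 V, V_2 = 0.009748 V, V_3 = 0.08231 V, V_4 = 0.01908 V
  V_5 = 0.009541 V, V_6 = 0.06079 V, V_7 = 0.05551 V
The requested potential is V_1 = 0.0284 V.

Final answer: V_1 = 0.0284 V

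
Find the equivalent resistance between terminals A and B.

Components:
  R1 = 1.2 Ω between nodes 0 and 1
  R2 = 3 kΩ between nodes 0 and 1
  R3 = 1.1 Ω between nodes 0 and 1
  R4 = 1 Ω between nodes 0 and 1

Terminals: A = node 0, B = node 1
Reduce the network between node 0 (A) and node 1 (B) by series/parallel combination:
  Rp1 = R1 ‖ R2 ‖ R3 ‖ R4 (parallel, all between nodes 0 and 1) = 1/(1/1.2 + 1/3000 + 1/1.1 + 1/1) = 0.3646 Ω
R_eq = 0.3646 Ω

Final answer: 0.3646 Ω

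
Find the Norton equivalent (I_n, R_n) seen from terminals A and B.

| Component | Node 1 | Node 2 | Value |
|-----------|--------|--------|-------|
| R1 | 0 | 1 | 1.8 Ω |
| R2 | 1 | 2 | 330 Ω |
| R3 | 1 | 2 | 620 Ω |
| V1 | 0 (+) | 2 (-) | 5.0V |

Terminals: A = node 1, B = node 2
Find the Thévenin equivalent first; then I_n = V_th/R_th and R_n = R_th.
Step 1 — V_th is the open-circuit voltage V_A - V_B (nothing connected across the terminals).
Nodal analysis, taking node 2 as the 0 V reference.
Source V1 fixes V_0 = 5 V.
KCL at each unknown node (sum of currents leaving = 0; resistances in Ω):
  Node 1: (V_1 - 5)/1.8 + (V_1 - 0)/330 + (V_1 - 0)/620 = 0
Collecting terms: 0.5602 × V_1 = 2.778  =>  V_1 = 4.959 V
V_th = V_1 - V_2 = 4.959 - 0 = 4.959 V
Step 2 — R_th: zero the source — replace V1 by a short circuit (node 2 merges into node 0) — and find the resistance seen between A (node 1) and B (node 0).
Reduce the network between node 1 (A) and node 0 (B) by series/parallel combination:
  Rp1 = R1 ‖ R2 ‖ R3 (parallel, all between nodes 0 and 1) = 1/(1/1.8 + 1/330 + 1/620) = 1.785 Ω
R_th = 1.785 Ω
I_n = V_th/R_th = 4.959/1.785 = 2.778 A, and R_n = R_th = 1.785 Ω

Final answer: I_n = 2.778 A, R_n = 1.785 Ω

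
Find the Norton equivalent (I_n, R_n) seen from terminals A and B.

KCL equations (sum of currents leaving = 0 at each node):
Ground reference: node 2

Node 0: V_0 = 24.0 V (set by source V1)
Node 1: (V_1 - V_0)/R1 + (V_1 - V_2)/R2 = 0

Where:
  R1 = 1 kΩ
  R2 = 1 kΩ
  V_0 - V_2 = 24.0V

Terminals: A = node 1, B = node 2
Find the Thévenin equivalent first; then I_n = V_th/R_th and R_n = R_th.
Step 1 — V_th is the open-circuit voltage V_A - V_B (nothing connected across the terminals).
Nodal analysis, taking node 2 as the 0 V reference.
Source V1 fixes V_0 = 24 V.
KCL at each unknown node (sum of currents leaving = 0; resistances in Ω):
  Node 1: (V_1 - 24)/1000 + (V_1 - 0)/1000 = 0
Collecting terms: 0.002 × V_1 = 0.024  =>  V_1 = 12 V
V_th = V_1 - V_2 = 12 - 0 = 12 V
Step 2 — R_th: zero the source — replace V1 by a short circuit (node 2 merges into node 0) — and find the resistance seen between A (node 1) and B (node 0).
Reduce the network between node 1 (A) and node 0 (B) by series/parallel combination:
  Rp1 = R1 ‖ R2 (parallel, both between nodes 0 and 1) = 1/(1/1000 + 1/1000) = 500 Ω
R_th = 500 Ω
I_n = V_th/R_th = 12/500 = 0.024 A, and R_n = R_th = 500 Ω

Final answer: I_n = 0.024 A, R_n = 500 Ω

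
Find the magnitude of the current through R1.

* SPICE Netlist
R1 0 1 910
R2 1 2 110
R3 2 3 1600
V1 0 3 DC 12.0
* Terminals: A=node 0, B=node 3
Nodal analysis, taking node 3 as the 0 V reference.
Source V1 fixes V_0 = 12 V.
KCL at each unknown node (sum of currents leaving = 0; resistances in Ω):
  Node 1: (V_1 - 12)/910 + (V_1 - V_2)/110 = 0
  Node 2: (V_2 - V_1)/110 + (V_2 - 0)/1600 = 0
Collecting terms (coefficients in siemens):
  0.01019·V_1 - 0.009091·V_2 = 0.01319
  0.009716·V_2 - 0.009091·V_1 = 0
Determinant D = (0.01019)(0.009716) - (-0.009091)(-0.009091) = 0.00001636
V_1 = [(0.01319)(0.009716) - (-0.009091)(0)]/D = 7.832 V
V_2 = [(0.01019)(0) - (0.01319)(-0.009091)]/D = 7.328 V
I_R1 = (V_0 - V_1)/R1 = (12 - 7.832)/910 = 0.00458 A
|I_R1| = 0.00458 A

Final answer: |I_R1| = 0.00458 A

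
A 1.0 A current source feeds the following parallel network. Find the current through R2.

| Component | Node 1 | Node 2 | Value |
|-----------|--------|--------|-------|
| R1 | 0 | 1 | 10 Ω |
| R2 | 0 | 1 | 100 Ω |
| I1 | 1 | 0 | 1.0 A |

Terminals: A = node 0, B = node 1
All resistors sit directly between nodes 0 and 1, so they are in parallel and share one voltage V; the full source current 1 A splits among them.
1/R_par = 1/10 + 1/100 = 0.11 S  =>  R_par = 9.091 Ω
V = I × R_par = 1 × 9.091 = 9.091 V
I_R2 = V/R2 = 9.091/100 = 0.09091 A

Final answer: 0.09091 A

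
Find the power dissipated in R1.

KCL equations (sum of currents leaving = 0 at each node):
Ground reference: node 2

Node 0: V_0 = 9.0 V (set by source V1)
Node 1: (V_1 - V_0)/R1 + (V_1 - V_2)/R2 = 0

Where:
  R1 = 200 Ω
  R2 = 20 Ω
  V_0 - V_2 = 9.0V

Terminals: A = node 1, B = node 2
Nodal analysis, taking node 2 as the 0 V reference.
Source V1 fixes V_0 = 9 V.
KCL at each unknown node (sum of currents leaving = 0; resistances in Ω):
  Node 1: (V_1 - 9)/200 + (V_1 - 0)/20 = 0
Collecting terms: 0.055 × V_1 = 0.045  =>  V_1 = 0.8182 V
I_R1 = (V_0 - V_1)/R1 = (9 - 0.8182)/200 = 0.04091 A
P_R1 = I_R1² × R1 = (0.04091)² × 200 = 0.3347 W

Final answer: 0.3347 W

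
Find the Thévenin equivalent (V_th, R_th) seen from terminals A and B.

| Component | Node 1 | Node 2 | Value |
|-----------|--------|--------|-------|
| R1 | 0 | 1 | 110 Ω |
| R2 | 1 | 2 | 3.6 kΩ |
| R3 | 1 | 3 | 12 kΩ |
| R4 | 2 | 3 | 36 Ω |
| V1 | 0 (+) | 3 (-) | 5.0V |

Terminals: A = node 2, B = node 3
Step 1 — V_th is the open-circuit voltage V_A - V_B (nothing connected across the terminals).
Nodal analysis, taking node 3 as the 0 V reference.
Source V1 fixes V_0 = 5 V.
KCL at each unknown node (sum of currents leaving = 0; resistances in Ω):
  Node 1: (V_1 - 5)/110 + (V_1 - V_2)/3600 + (V_1 - 0)/12000 = 0
  Node 2: (V_2 - V_1)/3600 + (V_2 - 0)/36 = 0
Collecting terms (coefficients in siemens):
  0.009452·V_1 - 0.0002778·V_2 = 0.04545
  0.02806·V_2 - 0.0002778·V_1 = 0
Determinant D = (0.009452)(0.02806) - (-0.0002778)(-0.0002778) = 0.0002651
V_1 = [(0.04545)(0.02806) - (-0.0002778)(0)]/D = 4.81 V
V_2 = [(0.009452)(0) - (0.04545)(-0.0002778)]/D = 0.04763 V
V_th = V_2 - V_3 = 0.04763 - 0 = 0.04763 V
Step 2 — R_th: zero the source — replace V1 by a short circuit (node 3 merges into node 0) — and find the resistance seen between A (node 2) and B (node 0).
Reduce the network between node 2 (A) and node 0 (B) by series/parallel combination:
  Rp1 = R1 ‖ R3 (parallel, both between nodes 0 and 1) = 1/(1/110 + 1/12000) = 109 Ω
  Rs1 = R2 + Rp1 (series, joined only at node 1) = 3600 + 109 = 3709 Ω
  Rp2 = R4 ‖ Rs1 (parallel, both between nodes 0 and 2) = 1/(1/36 + 1/3709) = 35.65 Ω
R_th = 35.65 Ω

Final answer: V_th = 0.04763 V, R_th = 35.65 Ω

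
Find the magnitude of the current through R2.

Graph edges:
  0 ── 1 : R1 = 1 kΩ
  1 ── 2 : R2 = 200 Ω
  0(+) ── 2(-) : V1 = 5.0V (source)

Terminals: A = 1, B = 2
Nodal analysis, taking node 2 as the 0 V reference.
Source V1 fixes V_0 = 5 V.
KCL at each unknown node (sum of currents leaving = 0; resistances in Ω):
  Node 1: (V_1 - 5)/1000 + (V_1 - 0)/200 = 0
Collecting terms: 0.006 × V_1 = 0.005  =>  V_1 = 0.8333 V
I_R2 = (V_1 - V_2)/R2 = (0.8333 - 0)/200 = 0.004167 A
|I_R2| = 0.004167 A

Final answer: |I_R2| = 0.004167 A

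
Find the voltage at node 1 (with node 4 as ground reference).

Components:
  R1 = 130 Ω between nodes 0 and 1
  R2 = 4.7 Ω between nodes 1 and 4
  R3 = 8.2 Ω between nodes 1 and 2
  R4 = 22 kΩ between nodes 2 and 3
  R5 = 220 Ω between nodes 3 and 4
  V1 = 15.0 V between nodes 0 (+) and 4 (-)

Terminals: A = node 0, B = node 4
Nodal analysis, taking node 4 as the 0 V reference.
Source V1 fixes V_0 = 15 V.
KCL at each unknown node (sum of currents leaving = 0; resistances in Ω):
  Node 1: (V_1 - 15)/130 + (V_1 - 0)/4.7 + (V_1 - V_2)/8.2 = 0
  Node 2: (V_2 - V_1)/8.2 + (V_2 - V_3)/22000 = 0
  Node 3: (V_3 - V_2)/22000 + (V_3 - 0)/220 = 0
Collecting terms (coefficients in siemens):
  0.3424·V_1 - 0.122·V_2 = 0.1154
  0.122·V_2 - 0.122·V_1 - 0.00004545·V_3 = 0
  0.004591·V_3 - 0.00004545·V_2 = 0
Solving these 3 simultaneous equations (Gaussian elimination) gives:
  V_1 = 0.5233 V, V_2 = 0.5231 V, V_3 = 0.005179 V
The requested potential is V_1 = 0.5233 V.

Final answer: V_1 = 0.5233 V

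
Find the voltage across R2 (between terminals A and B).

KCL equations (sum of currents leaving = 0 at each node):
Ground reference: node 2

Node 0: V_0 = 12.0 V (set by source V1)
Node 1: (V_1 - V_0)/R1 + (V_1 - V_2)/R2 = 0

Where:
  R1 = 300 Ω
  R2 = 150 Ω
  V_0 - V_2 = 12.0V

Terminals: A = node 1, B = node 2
R1 and R2 are in series across V1 (node 0 → node 1 → node 2), and the output A–B is taken across R2, so this is a voltage divider.
Series current: I = V1/(R1 + R2) = 12/(300 + 150) = 12/450 = 0.02667 A
V_R2 = I × R2 = V1 × R2/(R1 + R2) = 12 × 150/450 = 4 V

Final answer: 4 V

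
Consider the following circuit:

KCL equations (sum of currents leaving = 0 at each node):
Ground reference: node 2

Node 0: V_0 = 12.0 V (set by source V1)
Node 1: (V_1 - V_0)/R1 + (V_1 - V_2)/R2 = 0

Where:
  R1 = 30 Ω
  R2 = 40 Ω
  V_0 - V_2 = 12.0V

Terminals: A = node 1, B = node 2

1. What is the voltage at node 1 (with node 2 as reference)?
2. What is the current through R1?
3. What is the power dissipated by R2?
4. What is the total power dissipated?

Nodal analysis, taking node 2 as the 0 V reference.
Source V1 fixes V_0 = 12 V.
KCL at each unknown node (sum of currents leaving = 0; resistances in Ω):
  Node 1: (V_1 - 12)/30 + (V_1 - 0)/40 = 0
Collecting terms: 0.05833 × V_1 = 0.4  =>  V_1 = 6.857 V
Part 1:
  Read off the nodal solution: V_1 = 6.857 V
Part 2:
  I_R1 = (V_0 - V_1)/R1 = (12 - 6.857)/30 = 0.1714 A
  Magnitude: I_R1 = 0.1714 A
Part 3:
  I_R2 = (V_1 - V_2)/R2 = (6.857 - 0)/40 = 0.1714 A
  P_R2 = I_R2² × R2 = (0.1714)² × 40 = 1.176 W
Part 4:
  Power in each resistor, P = (ΔV)²/R:
    P_R1 = (12 - 6.857)²/30 = 0.8816 W
    P_R2 = (6.857 - 0)²/40 = 1.176 W
  P_total = P_R1 + P_R2 = 2.057 W

Final answers:
1. V_1 = 6.857 V
2. I_R1 = 0.1714 A
3. P_R2 = 1.176 W
4. P_total = 2.057 W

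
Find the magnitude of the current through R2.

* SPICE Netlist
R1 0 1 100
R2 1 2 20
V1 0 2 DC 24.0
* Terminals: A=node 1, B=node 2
Nodal analysis, taking node 2 as the 0 V reference.
Source V1 fixes V_0 = 24 V.
KCL at each unknown node (sum of currents leaving = 0; resistances in Ω):
  Node 1: (V_1 - 24)/100 + (V_1 - 0)/20 = 0
Collecting terms: 0.06 × V_1 = 0.24  =>  V_1 = 4 V
I_R2 = (V_1 - V_2)/R2 = (4 - 0)/20 = 0.2 A
|I_R2| = 0.2 A

Final answer: |I_R2| = 0.2 A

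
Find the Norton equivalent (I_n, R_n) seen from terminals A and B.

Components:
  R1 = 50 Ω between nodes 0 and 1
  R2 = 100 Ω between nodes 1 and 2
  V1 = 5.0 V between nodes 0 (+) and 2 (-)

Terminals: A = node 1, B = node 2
Find the Thévenin equivalent first; then I_n = V_th/R_th and R_n = R_th.
Step 1 — V_th is the open-circuit voltage V_A - V_B (nothing connected across the terminals).
Nodal analysis, taking node 2 as the 0 V reference.
Source V1 fixes V_0 = 5 V.
KCL at each unknown node (sum of currents leaving = 0; resistances in Ω):
  Node 1: (V_1 - 5)/50 + (V_1 - 0)/100 = 0
Collecting terms: 0.03 × V_1 = 0.1  =>  V_1 = 3.333 V
V_th = V_1 - V_2 = 3.333 - 0 = 3.333 V
Step 2 — R_th: zero the source — replace V1 by a short circuit (node 2 merges into node 0) — and find the resistance seen between A (node 1) and B (node 0).
Reduce the network between node 1 (A) and node 0 (B) by series/parallel combination:
  Rp1 = R1 ‖ R2 (parallel, both between nodes 0 and 1) = 1/(1/50 + 1/100) = 33.33 Ω
R_th = 33.33 Ω
I_n = V_th/R_th = 3.333/33.33 = 0.1 A, and R_n = R_th = 33.33 Ω

Final answer: I_n = 0.1 A, R_n = 33.33 Ω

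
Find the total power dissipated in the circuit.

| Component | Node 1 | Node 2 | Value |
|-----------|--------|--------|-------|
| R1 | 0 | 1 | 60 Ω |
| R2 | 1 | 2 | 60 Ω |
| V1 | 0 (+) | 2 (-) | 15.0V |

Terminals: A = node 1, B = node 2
Nodal analysis, taking node 2 as the 0 V reference.
Source V1 fixes V_0 = 15 V.
KCL at each unknown node (sum of currents leaving = 0; resistances in Ω):
  Node 1: (V_1 - 15)/60 + (V_1 - 0)/60 = 0
Collecting terms: 0.03333 × V_1 = 0.25  =>  V_1 = 7.5 V
Power in each resistor, P = (ΔV)²/R:
  P_R1 = (15 - 7.5)²/60 = 0.9375 W
  P_R2 = (7.5 - 0)²/60 = 0.9375 W
P_total = P_R1 + P_R2 = 1.875 W

Final answer: 1.875 W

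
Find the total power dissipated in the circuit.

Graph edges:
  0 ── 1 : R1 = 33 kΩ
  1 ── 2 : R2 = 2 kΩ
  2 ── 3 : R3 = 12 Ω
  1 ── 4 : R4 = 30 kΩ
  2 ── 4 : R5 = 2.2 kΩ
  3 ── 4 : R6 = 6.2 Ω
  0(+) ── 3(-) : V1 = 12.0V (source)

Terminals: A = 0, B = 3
Nodal analysis, taking node 3 as the 0 V reference.
Source V1 fixes V_0 = 12 V.
KCL at each unknown node (sum of currents leaving = 0; resistances in Ω):
  Node 1: (V_1 - 12)/33000 + (V_1 - V_2)/2000 + (V_1 - V_4)/30000 = 0
  Node 2: (V_2 - V_1)/2000 + (V_2 - 0)/12 + (V_2 - V_4)/2200 = 0
  Node 4: (V_4 - V_1)/30000 + (V_4 - V_2)/2200 + (V_4 - 0)/6.2 = 0
Collecting terms (coefficients in siemens):
  0.0005636·V_1 - 0.0005·V_2 - 0.00003333·V_4 = 0.0003636
  0.08429·V_2 - 0.0005·V_1 - 0.0004545·V_4 = 0
  0.1618·V_4 - 0.00003333·V_1 - 0.0004545·V_2 = 0
Solving these 3 simultaneous equations (Gaussian elimination) gives:
  V_1 = 0.6486 V, V_2 = 0.003848 V, V_4 = 0.0001444 V
Power in each resistor, P = (ΔV)²/R:
  P_R1 = (12 - 0.6486)²/33000 = 0.003905 W
  P_R2 = (0.6486 - 0.003848)²/2000 = 0.0002078 W
  P_R3 = (0.003848 - 0)²/12 = 0.000001234 W
  P_R4 = (0.6486 - 0.0001444)²/30000 = 0.00001402 W
  P_R5 = (0.003848 - 0.0001444)²/2200 = 0.000000006235 W
  P_R6 = (0 - 0.0001444)²/6.2 = 0.000000003365 W
P_total = P_R1 + P_R2 + P_R3 + P_R4 + P_R5 + P_R6 = 0.004128 W

Final answer: 0.004128 W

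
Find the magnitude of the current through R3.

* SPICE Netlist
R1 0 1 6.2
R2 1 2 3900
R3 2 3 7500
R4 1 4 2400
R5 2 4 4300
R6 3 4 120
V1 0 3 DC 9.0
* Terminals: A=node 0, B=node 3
Nodal analysis, taking node 3 as the 0 V reference.
Source V1 fixes V_0 = 9 V.
KCL at each unknown node (sum of currents leaving = 0; resistances in Ω):
  Node 1: (V_1 - 9)/6.2 + (V_1 - V_2)/3900 + (V_1 - V_4)/2400 = 0
  Node 2: (V_2 - V_1)/3900 + (V_2 - 0)/7500 + (V_2 - V_4)/4300 = 0
  Node 4: (V_4 - V_1)/2400 + (V_4 - V_2)/4300 + (V_4 - 0)/120 = 0
Collecting terms (coefficients in siemens):
  0.162·V_1 - 0.0002564·V_2 - 0.0004167·V_4 = 1.452
  0.0006223·V_2 - 0.0002564·V_1 - 0.0002326·V_4 = 0
  0.008983·V_4 - 0.0004167·V_1 - 0.0002326·V_2 = 0
Solving these 3 simultaneous equations (Gaussian elimination) gives:
  V_1 = 8.97 V, V_2 = 3.889 V, V_4 = 0.5168 V
I_R3 = (V_2 - V_3)/R3 = (3.889 - 0)/7500 = 0.0005185 A
|I_R3| = 0.0005185 A

Final answer: |I_R3| = 0.0005185 A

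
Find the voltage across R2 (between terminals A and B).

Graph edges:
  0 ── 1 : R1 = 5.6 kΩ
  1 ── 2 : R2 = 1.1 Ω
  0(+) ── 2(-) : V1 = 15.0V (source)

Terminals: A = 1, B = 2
R1 and R2 are in series across V1 (node 0 → node 1 → node 2), and the output A–B is taken across R2, so this is a voltage divider.
Series current: I = V1/(R1 + R2) = 15/(5600 + 1.1) = 15/5601 = 0.002678 A
V_R2 = I × R2 = V1 × R2/(R1 + R2) = 15 × 1.1/5601 = 0.002946 V

Final answer: 0.002946 V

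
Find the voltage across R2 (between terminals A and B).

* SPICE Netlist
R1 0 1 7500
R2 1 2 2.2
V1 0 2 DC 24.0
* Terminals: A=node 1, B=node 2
R1 and R2 are in series across V1 (node 0 → node 1 → node 2), and the output A–B is taken across R2, so this is a voltage divider.
Series current: I = V1/(R1 + R2) = 24/(7500 + 2.2) = 24/7502 = 0.003199 A
V_R2 = I × R2 = V1 × R2/(R1 + R2) = 24 × 2.2/7502 = 0.007038 V

Final answer: 0.007038 V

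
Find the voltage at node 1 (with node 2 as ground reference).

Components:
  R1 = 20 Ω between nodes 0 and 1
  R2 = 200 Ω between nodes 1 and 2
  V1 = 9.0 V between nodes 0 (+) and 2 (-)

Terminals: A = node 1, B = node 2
Nodal analysis, taking node 2 as the 0 V reference.
Source V1 fixes V_0 = 9 V.
KCL at each unknown node (sum of currents leaving = 0; resistances in Ω):
  Node 1: (V_1 - 9)/20 + (V_1 - 0)/200 = 0
Collecting terms: 0.055 × V_1 = 0.45  =>  V_1 = 8.182 V
The requested potential is V_1 = 8.182 V.

Final answer: V_1 = 8.182 V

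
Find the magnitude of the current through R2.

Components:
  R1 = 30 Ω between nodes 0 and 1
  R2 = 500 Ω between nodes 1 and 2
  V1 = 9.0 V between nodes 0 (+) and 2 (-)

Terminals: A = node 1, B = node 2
Nodal analysis, taking node 2 as the 0 V reference.
Source V1 fixes V_0 = 9 V.
KCL at each unknown node (sum of currents leaving = 0; resistances in Ω):
  Node 1: (V_1 - 9)/30 + (V_1 - 0)/500 = 0
Collecting terms: 0.03533 × V_1 = 0.3  =>  V_1 = 8.491 V
I_R2 = (V_1 - V_2)/R2 = (8.491 - 0)/500 = 0.01698 A
|I_R2| = 0.01698 A

Final answer: |I_R2| = 0.01698 A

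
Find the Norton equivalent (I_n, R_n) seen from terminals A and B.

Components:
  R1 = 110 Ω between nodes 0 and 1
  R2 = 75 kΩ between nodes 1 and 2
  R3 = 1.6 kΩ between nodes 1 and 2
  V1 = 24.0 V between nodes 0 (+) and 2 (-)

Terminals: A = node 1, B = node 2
Find the Thévenin equivalent first; then I_n = V_th/R_th and R_n = R_th.
Step 1 — V_th is the open-circuit voltage V_A - V_B (nothing connected across the terminals).
Nodal analysis, taking node 2 as the 0 V reference.
Source V1 fixes V_0 = 24 V.
KCL at each unknown node (sum of currents leaving = 0; resistances in Ω):
  Node 1: (V_1 - 24)/110 + (V_1 - 0)/75000 + (V_1 - 0)/1600 = 0
Collecting terms: 0.009729 × V_1 = 0.2182  =>  V_1 = 22.43 V
V_th = V_1 - V_2 = 22.43 - 0 = 22.43 V
Step 2 — R_th: zero the source — replace V1 by a short circuit (node 2 merges into node 0) — and find the resistance seen between A (node 1) and B (node 0).
Reduce the network between node 1 (A) and node 0 (B) by series/parallel combination:
  Rp1 = R1 ‖ R2 ‖ R3 (parallel, all between nodes 0 and 1) = 1/(1/110 + 1/75000 + 1/1600) = 102.8 Ω
R_th = 102.8 Ω
I_n = V_th/R_th = 22.43/102.8 = 0.2182 A, and R_n = R_th = 102.8 Ω

Final answer: I_n = 0.2182 A, R_n = 102.8 Ω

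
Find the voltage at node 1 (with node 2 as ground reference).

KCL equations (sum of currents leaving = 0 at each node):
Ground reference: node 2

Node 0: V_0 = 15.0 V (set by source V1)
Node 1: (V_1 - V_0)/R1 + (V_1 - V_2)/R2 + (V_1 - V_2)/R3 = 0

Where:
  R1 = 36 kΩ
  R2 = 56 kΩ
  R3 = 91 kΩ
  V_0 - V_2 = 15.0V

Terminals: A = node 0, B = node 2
Nodal analysis, taking node 2 as the 0 V reference.
Source V1 fixes V_0 = 15 V.
KCL at each unknown node (sum of currents leaving = 0; resistances in Ω):
  Node 1: (V_1 - 15)/36000 + (V_1 - 0)/56000 + (V_1 - 0)/91000 = 0
Collecting terms: 0.00005662 × V_1 = 0.0004167  =>  V_1 = 7.358 V
The requested potential is V_1 = 7.358 V.

Final answer: V_1 = 7.358 V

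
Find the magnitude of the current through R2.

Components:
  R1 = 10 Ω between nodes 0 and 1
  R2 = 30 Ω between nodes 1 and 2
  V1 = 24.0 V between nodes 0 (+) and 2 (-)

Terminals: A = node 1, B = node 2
Nodal analysis, taking node 2 as the 0 V reference.
Source V1 fixes V_0 = 24 V.
KCL at each unknown node (sum of currents leaving = 0; resistances in Ω):
  Node 1: (V_1 - 24)/10 + (V_1 - 0)/30 = 0
Collecting terms: 0.1333 × V_1 = 2.4  =>  V_1 = 18 V
I_R2 = (V_1 - V_2)/R2 = (18 - 0)/30 = 0.6 A
|I_R2| = 0.6 A

Final answer: |I_R2| = 0.6 A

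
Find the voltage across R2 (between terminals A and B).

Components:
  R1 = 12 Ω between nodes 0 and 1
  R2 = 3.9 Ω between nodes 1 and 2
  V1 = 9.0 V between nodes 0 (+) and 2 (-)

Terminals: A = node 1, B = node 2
R1 and R2 are in series across V1 (node 0 → node 1 → node 2), and the output A–B is taken across R2, so this is a voltage divider.
Series current: I = V1/(R1 + R2) = 9/(12 + 3.9) = 9/15.9 = 0.566 A
V_R2 = I × R2 = V1 × R2/(R1 + R2) = 9 × 3.9/15.9 = 2.208 V

Final answer: 2.208 V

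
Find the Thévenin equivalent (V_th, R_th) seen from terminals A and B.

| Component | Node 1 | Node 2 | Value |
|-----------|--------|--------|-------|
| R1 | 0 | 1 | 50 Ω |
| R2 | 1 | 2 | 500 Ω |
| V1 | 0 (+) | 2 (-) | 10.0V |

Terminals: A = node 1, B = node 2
Step 1 — V_th is the open-circuit voltage V_A - V_B (nothing connected across the terminals).
Nodal analysis, taking node 2 as the 0 V reference.
Source V1 fixes V_0 = 10 V.
KCL at each unknown node (sum of currents leaving = 0; resistances in Ω):
  Node 1: (V_1 - 10)/50 + (V_1 - 0)/500 = 0
Collecting terms: 0.022 × V_1 = 0.2  =>  V_1 = 9.091 V
V_th = V_1 - V_2 = 9.091 - 0 = 9.091 V
Step 2 — R_th: zero the source — replace V1 by a short circuit (node 2 merges into node 0) — and find the resistance seen between A (node 1) and B (node 0).
Reduce the network between node 1 (A) and node 0 (B) by series/parallel combination:
  Rp1 = R1 ‖ R2 (parallel, both between nodes 0 and 1) = 1/(1/50 + 1/500) = 45.45 Ω
R_th = 45.45 Ω

Final answer: V_th = 9.091 V, R_th = 45.45 Ω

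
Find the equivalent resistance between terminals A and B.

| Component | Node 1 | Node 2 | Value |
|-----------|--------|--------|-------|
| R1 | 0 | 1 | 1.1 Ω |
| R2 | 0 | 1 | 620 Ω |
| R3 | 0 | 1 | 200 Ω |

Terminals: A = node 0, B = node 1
Reduce the network between node 0 (A) and node 1 (B) by series/parallel combination:
  Rp1 = R1 ‖ R2 ‖ R3 (parallel, all between nodes 0 and 1) = 1/(1/1.1 + 1/620 + 1/200) = 1.092 Ω
R_eq = 1.092 Ω

Final answer: 1.092 Ω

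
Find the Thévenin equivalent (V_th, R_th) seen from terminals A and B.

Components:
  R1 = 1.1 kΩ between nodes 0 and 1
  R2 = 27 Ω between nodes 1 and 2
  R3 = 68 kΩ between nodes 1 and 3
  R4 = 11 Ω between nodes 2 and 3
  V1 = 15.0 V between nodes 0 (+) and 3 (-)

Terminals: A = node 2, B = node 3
Step 1 — V_th is the open-circuit voltage V_A - V_B (nothing connected across the terminals).
Nodal analysis, taking node 3 as the 0 V reference.
Source V1 fixes V_0 = 15 V.
KCL at each unknown node (sum of currents leaving = 0; resistances in Ω):
  Node 1: (V_1 - 15)/1100 + (V_1 - V_2)/27 + (V_1 - 0)/68000 = 0
  Node 2: (V_2 - V_1)/27 + (V_2 - 0)/11 = 0
Collecting terms (coefficients in siemens):
  0.03796·V_1 - 0.03704·V_2 = 0.01364
  0.1279·V_2 - 0.03704·V_1 = 0
Determinant D = (0.03796)(0.1279) - (-0.03704)(-0.03704) = 0.003485
V_1 = [(0.01364)(0.1279) - (-0.03704)(0)]/D = 0.5006 V
V_2 = [(0.03796)(0) - (0.01364)(-0.03704)]/D = 0.1449 V
V_th = V_2 - V_3 = 0.1449 - 0 = 0.1449 V
Step 2 — R_th: zero the source — replace V1 by a short circuit (node 3 merges into node 0) — and find the resistance seen between A (node 2) and B (node 0).
Reduce the network between node 2 (A) and node 0 (B) by series/parallel combination:
  Rp1 = R1 ‖ R3 (parallel, both between nodes 0 and 1) = 1/(1/1100 + 1/68000) = 1082 Ω
  Rs1 = R2 + Rp1 (series, joined only at node 1) = 27 + 1082 = 1109 Ω
  Rp2 = R4 ‖ Rs1 (parallel, both between nodes 0 and 2) = 1/(1/11 + 1/1109) = 10.89 Ω
R_th = 10.89 Ω

Final answer: V_th = 0.1449 V, R_th = 10.89 Ω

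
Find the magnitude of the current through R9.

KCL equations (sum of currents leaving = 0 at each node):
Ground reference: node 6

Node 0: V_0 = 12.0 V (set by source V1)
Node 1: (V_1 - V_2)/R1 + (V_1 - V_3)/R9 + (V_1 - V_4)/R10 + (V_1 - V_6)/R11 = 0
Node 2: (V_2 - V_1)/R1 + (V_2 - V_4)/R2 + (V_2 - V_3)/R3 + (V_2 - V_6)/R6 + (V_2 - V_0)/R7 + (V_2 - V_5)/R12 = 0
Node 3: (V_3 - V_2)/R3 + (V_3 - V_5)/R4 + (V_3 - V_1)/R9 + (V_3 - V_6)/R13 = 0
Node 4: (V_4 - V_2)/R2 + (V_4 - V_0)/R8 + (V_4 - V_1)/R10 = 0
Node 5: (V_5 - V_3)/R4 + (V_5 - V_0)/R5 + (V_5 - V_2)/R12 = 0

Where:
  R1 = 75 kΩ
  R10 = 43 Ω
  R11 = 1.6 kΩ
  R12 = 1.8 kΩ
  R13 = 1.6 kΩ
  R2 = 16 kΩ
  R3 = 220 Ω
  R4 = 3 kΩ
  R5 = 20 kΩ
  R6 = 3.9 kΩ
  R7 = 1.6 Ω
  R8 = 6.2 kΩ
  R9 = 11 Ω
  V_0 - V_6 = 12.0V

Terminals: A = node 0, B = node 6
Nodal analysis, taking node 6 as the 0 V reference.
Source V1 fixes V_0 = 12 V.
KCL at each unknown node (sum of currents leaving = 0; resistances in Ω):
  Node 1: (V_1 - V_2)/75000 + (V_1 - V_3)/11 + (V_1 - V_4)/43 + (V_1 - 0)/1600 = 0
  Node 2: (V_2 - V_1)/75000 + (V_2 - V_4)/16000 + (V_2 - V_3)/220 + (V_2 - 0)/3900 + (V_2 - 12)/1.6 + (V_2 - V_5)/1800 = 0
  Node 3: (V_3 - V_2)/220 + (V_3 - V_5)/3000 + (V_3 - V_1)/11 + (V_3 - 0)/1600 = 0
  Node 4: (V_4 - V_2)/16000 + (V_4 - 12)/6200 + (V_4 - V_1)/43 = 0
  Node 5: (V_5 - V_3)/3000 + (V_5 - 12)/20000 + (V_5 - V_2)/1800 = 0
Collecting terms (coefficients in siemens):
  0.1148·V_1 - 0.00001333·V_2 - 0.09091·V_3 - 0.02326·V_4 = 0
  0.6304·V_2 - 0.00001333·V_1 - 0.004545·V_3 - 0.0000625·V_4 - 0.0005556·V_5 = 7.5
  0.09641·V_3 - 0.09091·V_1 - 0.004545·V_2 - 0.0003333·V_5 = 0
  0.02348·V_4 - 0.02326·V_1 - 0.0000625·V_2 = 0.001935
  0.0009389·V_5 - 0.0005556·V_2 - 0.0003333·V_3 = 0.0006
Solving these 5 simultaneous equations (Gaussian elimination) gives:
  V_1 = 9.529 V, V_2 = 11.98 V, V_3 = 9.588 V, V_4 = 9.553 V
  V_5 = 11.13 V
I_R9 = (V_1 - V_3)/R9 = (9.529 - 9.588)/11 = -0.005377 A
|I_R9| = 0.005377 A

Final answer: |I_R9| = 0.005377 A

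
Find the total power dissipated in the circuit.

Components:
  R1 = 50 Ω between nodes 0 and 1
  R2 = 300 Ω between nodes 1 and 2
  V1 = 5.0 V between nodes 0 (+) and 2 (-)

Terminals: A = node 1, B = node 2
Nodal analysis, taking node 2 as the 0 V reference.
Source V1 fixes V_0 = 5 V.
KCL at each unknown node (sum of currents leaving = 0; resistances in Ω):
  Node 1: (V_1 - 5)/50 + (V_1 - 0)/300 = 0
Collecting terms: 0.02333 × V_1 = 0.1  =>  V_1 = 4.286 V
Power in each resistor, P = (ΔV)²/R:
  P_R1 = (5 - 4.286)²/50 = 0.0102 W
  P_R2 = (4.286 - 0)²/300 = 0.06122 W
P_total = P_R1 + P_R2 = 0.07143 W

Final answer: 0.07143 W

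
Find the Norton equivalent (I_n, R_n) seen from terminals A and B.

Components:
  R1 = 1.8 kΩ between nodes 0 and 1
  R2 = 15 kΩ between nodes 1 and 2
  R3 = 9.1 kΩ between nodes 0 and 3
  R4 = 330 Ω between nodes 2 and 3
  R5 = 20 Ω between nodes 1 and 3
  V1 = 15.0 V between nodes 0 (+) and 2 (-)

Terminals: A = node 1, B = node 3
Find the Thévenin equivalent first; then I_n = V_th/R_th and R_n = R_th.
Step 1 — V_th is the open-circuit voltage V_A - V_B (nothing connected across the terminals).
Nodal analysis, taking node 2 as the 0 V reference.
Source V1 fixes V_0 = 15 V.
KCL at each unknown node (sum of currents leaving = 0; resistances in Ω):
  Node 1: (V_1 - 15)/1800 + (V_1 - 0)/15000 + (V_1 - V_3)/20 = 0
  Node 3: (V_3 - 15)/9100 + (V_3 - 0)/330 + (V_3 - V_1)/20 = 0
Collecting terms (coefficients in siemens):
  0.05062·V_1 - 0.05·V_3 = 0.008333
  0.05314·V_3 - 0.05·V_1 = 0.001648
Determinant D = (0.05062)(0.05314) - (-0.05)(-0.05) = 0.0001901
V_1 = [(0.008333)(0.05314) - (-0.05)(0.001648)]/D = 2.763 V
V_3 = [(0.05062)(0.001648) - (0.008333)(-0.05)]/D = 2.631 V
V_th = V_1 - V_3 = 2.763 - 2.631 = 0.1323 V
Step 2 — R_th: zero the source — replace V1 by a short circuit (node 2 merges into node 0) — and find the resistance seen between A (node 1) and B (node 3).
Reduce the network between node 1 (A) and node 3 (B) by series/parallel combination:
  Rp1 = R1 ‖ R2 (parallel, both between nodes 0 and 1) = 1/(1/1800 + 1/15000) = 1607 Ω
  Rp2 = R3 ‖ R4 (parallel, both between nodes 0 and 3) = 1/(1/9100 + 1/330) = 318.5 Ω
  Rs1 = Rp1 + Rp2 (series, joined only at node 0) = 1607 + 318.5 = 1926 Ω
  Rp3 = R5 ‖ Rs1 (parallel, both between nodes 1 and 3) = 1/(1/20 + 1/1926) = 19.79 Ω
R_th = 19.79 Ω
I_n = V_th/R_th = 0.1323/19.79 = 0.006683 A, and R_n = R_th = 19.79 Ω

Final answer: I_n = 0.006683 A, R_n = 19.79 Ω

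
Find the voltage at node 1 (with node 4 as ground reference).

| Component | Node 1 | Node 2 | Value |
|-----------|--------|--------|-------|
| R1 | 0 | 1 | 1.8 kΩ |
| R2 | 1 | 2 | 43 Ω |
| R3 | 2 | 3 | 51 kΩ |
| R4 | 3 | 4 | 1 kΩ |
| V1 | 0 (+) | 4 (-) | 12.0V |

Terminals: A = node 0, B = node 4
Nodal analysis, taking node 4 as the 0 V reference.
Source V1 fixes V_0 = 12 V.
KCL at each unknown node (sum of currents leaving = 0; resistances in Ω):
  Node 1: (V_1 - 12)/1800 + (V_1 - V_2)/43 = 0
  Node 2: (V_2 - V_1)/43 + (V_2 - V_3)/51000 = 0
  Node 3: (V_3 - V_2)/51000 + (V_3 - 0)/1000 = 0
Collecting terms (coefficients in siemens):
  0.02381·V_1 - 0.02326·V_2 = 0.006667
  0.02328·V_2 - 0.02326·V_1 - 0.00001961·V_3 = 0
  0.00102·V_3 - 0.00001961·V_2 = 0
Solving these 3 simultaneous equations (Gaussian elimination) gives:
  V_1 = 11.6 V, V_2 = 11.59 V, V_3 = 0.2229 V
The requested potential is V_1 = 11.6 V.

Final answer: V_1 = 11.6 V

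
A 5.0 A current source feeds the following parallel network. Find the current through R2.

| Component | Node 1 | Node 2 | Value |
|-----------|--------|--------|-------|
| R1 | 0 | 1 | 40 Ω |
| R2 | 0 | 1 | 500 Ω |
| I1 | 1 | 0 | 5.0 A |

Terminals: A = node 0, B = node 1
All resistors sit directly between nodes 0 and 1, so they are in parallel and share one voltage V; the full source current 5 A splits among them.
1/R_par = 1/40 + 1/500 = 0.027 S  =>  R_par = 37.04 Ω
V = I × R_par = 5 × 37.04 = 185.2 V
I_R2 = V/R2 = 185.2/500 = 0.3704 A

Final answer: 0.3704 A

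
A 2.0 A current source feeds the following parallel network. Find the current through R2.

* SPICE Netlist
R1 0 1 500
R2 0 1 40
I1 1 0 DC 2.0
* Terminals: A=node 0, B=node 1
All resistors sit directly between nodes 0 and 1, so they are in parallel and share one voltage V; the full source current 2 A splits among them.
1/R_par = 1/500 + 1/40 = 0.027 S  =>  R_par = 37.04 Ω
V = I × R_par = 2 × 37.04 = 74.07 V
I_R2 = V/R2 = 74.07/40 = 1.852 A

Final answer: 1.852 A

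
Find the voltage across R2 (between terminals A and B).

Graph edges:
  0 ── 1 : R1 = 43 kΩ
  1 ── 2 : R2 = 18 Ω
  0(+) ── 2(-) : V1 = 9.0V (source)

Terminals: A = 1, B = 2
R1 and R2 are in series across V1 (node 0 → node 1 → node 2), and the output A–B is taken across R2, so this is a voltage divider.
Series current: I = V1/(R1 + R2) = 9/(43000 + 18) = 9/43020 = 0.0002092 A
V_R2 = I × R2 = V1 × R2/(R1 + R2) = 9 × 18/43020 = 0.003766 V

Final answer: 0.003766 V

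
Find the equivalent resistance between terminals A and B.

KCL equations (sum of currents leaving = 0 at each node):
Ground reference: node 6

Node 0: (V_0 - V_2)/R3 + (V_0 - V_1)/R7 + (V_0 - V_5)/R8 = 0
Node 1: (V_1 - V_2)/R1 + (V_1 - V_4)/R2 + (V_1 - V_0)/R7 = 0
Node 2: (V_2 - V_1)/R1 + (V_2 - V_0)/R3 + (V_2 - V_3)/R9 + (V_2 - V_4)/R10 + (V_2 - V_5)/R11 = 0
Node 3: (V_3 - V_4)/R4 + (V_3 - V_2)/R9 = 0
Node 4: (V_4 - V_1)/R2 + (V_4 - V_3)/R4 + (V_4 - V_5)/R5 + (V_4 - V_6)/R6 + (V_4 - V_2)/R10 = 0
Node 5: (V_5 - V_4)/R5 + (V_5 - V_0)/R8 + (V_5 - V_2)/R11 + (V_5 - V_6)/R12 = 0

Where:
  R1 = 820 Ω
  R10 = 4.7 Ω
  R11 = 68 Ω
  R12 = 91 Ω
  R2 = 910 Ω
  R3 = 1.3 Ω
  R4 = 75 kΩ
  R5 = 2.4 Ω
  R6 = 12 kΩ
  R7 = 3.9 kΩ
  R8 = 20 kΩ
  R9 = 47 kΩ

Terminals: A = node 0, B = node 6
The network is not a plain series/parallel combination. Inject a 1 A test current into terminal A (node 0) and return it from terminal B (node 6); then R_eq = V_A / (1 A).
Nodal analysis, taking node 6 as the 0 V reference.
Current source I_test pushes 1 A into node 0 and draws it out of node 6.
KCL at each unknown node (sum of currents leaving = 0; resistances in Ω):
  Node 0: (V_0 - V_2)/1.3 + (V_0 - V_1)/3900 + (V_0 - V_5)/20000 - 1 = 0
  Node 1: (V_1 - V_0)/3900 + (V_1 - V_2)/820 + (V_1 - V_4)/910 = 0
  Node 2: (V_2 - V_0)/1.3 + (V_2 - V_1)/820 + (V_2 - V_3)/47000 + (V_2 - V_4)/4.7 + (V_2 - V_5)/68 = 0
  Node 3: (V_3 - V_2)/47000 + (V_3 - V_4)/75000 = 0
  Node 4: (V_4 - V_1)/910 + (V_4 - V_2)/4.7 + (V_4 - V_3)/75000 + (V_4 - V_5)/2.4 + (V_4 - 0)/12000 = 0
  Node 5: (V_5 - V_0)/20000 + (V_5 - V_2)/68 + (V_5 - V_4)/2.4 + (V_5 - 0)/91 = 0
Collecting terms (coefficients in siemens):
  0.7695·V_0 - 0.0002564·V_1 - 0.7692·V_2 - 0.00005·V_5 = 1
  0.002575·V_1 - 0.0002564·V_0 - 0.00122·V_2 - 0.001099·V_4 = 0
  0.9979·V_2 - 0.7692·V_0 - 0.00122·V_1 - 0.00002128·V_3 - 0.2128·V_4 - 0.01471·V_5 = 0
  0.00003461·V_3 - 0.00002128·V_2 - 0.00001333·V_4 = 0
  0.6306·V_4 - 0.001099·V_1 - 0.2128·V_2 - 0.00001333·V_3 - 0.4167·V_5 = 0
  0.4424·V_5 - 0.00005·V_0 - 0.01471·V_2 - 0.4167·V_4 = 0
Solving these 6 simultaneous equations (Gaussian elimination) gives:
  V_0 = 97.99 V, V_1 = 95.01 V, V_2 = 96.7 V, V_3 = 95.06 V
  V_4 = 92.45 V, V_5 = 90.3 V
R_eq = V_0 / 1 A = 97.99 Ω

Final answer: 97.99 Ω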